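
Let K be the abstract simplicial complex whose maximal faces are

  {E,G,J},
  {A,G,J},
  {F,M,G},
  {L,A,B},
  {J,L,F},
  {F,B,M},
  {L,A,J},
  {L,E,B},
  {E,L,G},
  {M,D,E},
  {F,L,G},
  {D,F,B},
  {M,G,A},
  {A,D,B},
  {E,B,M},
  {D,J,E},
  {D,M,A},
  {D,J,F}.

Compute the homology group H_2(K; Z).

Take the total order A < B < D < E < F < G < J < L < M on the vertex set. Then K (dimension 2) consists of the simplices:

  0-simplices (9): A, B, D, E, F, G, J, L, M
  1-simplices (27): AB, AD, AG, AJ, AL, AM, BD, BE, BF, BL, BM, DE, DF, DJ, DM, EG, EJ, EL, EM, FG, FJ, FL, FM, GJ, GL, GM, JL
  2-simplices (18): ABD, ABL, ADM, AGJ, AGM, AJL, BDF, BEL, BEM, BFM, DEJ, DEM, DFJ, EGJ, EGL, FGL, FGM, FJL

giving chain groups C_0 ≅ Z^9, C_1 ≅ Z^27, C_2 ≅ Z^18.

Boundary ∂_1: C_1 → C_0 sends each edge [p,q] (with p < q) to q − p.
The resulting 9×27 matrix has rank 8, and its Smith normal form has invariant factors (1,1,1,1,1,1,1,1).

∂_2: C_2 → C_1 sends each 2-simplex [p,q,r] to [q,r] − [p,r] + [p,q]. For instance
  ∂BEM = EM − BM + BE,
  ∂DEJ = EJ − DJ + DE.
This gives a 27×18 integer matrix of rank 18; reducing to Smith normal form yields diagonal entries (1,1,1,1,1,1,1,1,1,1,1,1,1,1,1,1,1,2).

Reading off H_k = ker ∂_k / im ∂_{k+1}:

  H_2: rank ker ∂_2 − rank ∂_3 = (18 − 18) − 0 = 0, and there is no ∂_3, so H_2 = 0.

(K is a triangulation of the Klein bottle.)

H_2 = 0.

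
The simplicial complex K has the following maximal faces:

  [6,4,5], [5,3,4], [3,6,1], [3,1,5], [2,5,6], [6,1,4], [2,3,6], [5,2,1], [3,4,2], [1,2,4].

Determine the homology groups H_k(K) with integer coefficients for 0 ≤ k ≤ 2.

H_0 = Z,  H_1 = Z/2,  H_2 = 0.

Take the total order 1 < 2 < 3 < 4 < 5 < 6 on the vertex set. Then K (dimension 2) consists of the simplices:

  0-simplices (6): [1], [2], [3], [4], [5], [6]
  1-simplices (15): [1,2], [1,3], [1,4], [1,5], [1,6], [2,3], [2,4], [2,5], [2,6], [3,4], [3,5], [3,6], [4,5], [4,6], [5,6]
  2-simplices (10): [1,2,4], [1,2,5], [1,3,5], [1,3,6], [1,4,6], [2,3,4], [2,3,6], [2,5,6], [3,4,5], [4,5,6]

so the chain groups are C_0 ≅ Z^6, C_1 ≅ Z^15, C_2 ≅ Z^10.

∂_1: C_1 → C_0 maps an edge to its endpoints' difference, ∂[p,q] = q − p. For instance
  ∂[3,4] = [4] − [3].
The 6×15 boundary matrix has rank 5 and Smith normal form diag(1,1,1,1,1).

The boundary map ∂_2: C_2 → C_1 sends each 2-simplex [p,q,r] to [q,r] − [p,r] + [p,q]. For instance
  ∂[2,3,4] = [3,4] − [2,4] + [2,3],
  ∂[1,4,6] = [4,6] − [1,6] + [1,4].
As a 15×10 matrix over Z this has rank 10, with invariant factors (1,1,1,1,1,1,1,1,1,2).

Computing H_k = (kernel of ∂_k) / (image of ∂_{k+1}):

  H_0: rank C_0 − rank ∂_1 = 6 − 5 = 1, and the invariant factors of ∂_1 are all 1, so H_0 = Z.
  H_1: rank ker ∂_1 − rank ∂_2 = (15 − 5) − 10 = 0, and ∂_2 has invariant factor 2 > 1, so H_1 = Z/2.
  H_2: rank ker ∂_2 − rank ∂_3 = (10 − 10) − 0 = 0, and there is no ∂_3, so H_2 = 0.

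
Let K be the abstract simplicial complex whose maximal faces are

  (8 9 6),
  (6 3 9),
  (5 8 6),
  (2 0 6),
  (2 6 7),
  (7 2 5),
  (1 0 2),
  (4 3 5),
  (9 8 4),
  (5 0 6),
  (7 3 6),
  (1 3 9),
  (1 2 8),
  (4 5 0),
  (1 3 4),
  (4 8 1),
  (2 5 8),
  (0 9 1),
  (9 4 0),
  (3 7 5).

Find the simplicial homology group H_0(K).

K has 10 vertices, 30 edges, 20 triangles.
rank ∂_0 = 0, rank ∂_1 = 9 ⇒ b_0 = 10 − 0 − 9 = 1; all invariant factors of ∂_1 are 1 so no torsion. So H_0 ≅ Z.

H_0 ≅ Z.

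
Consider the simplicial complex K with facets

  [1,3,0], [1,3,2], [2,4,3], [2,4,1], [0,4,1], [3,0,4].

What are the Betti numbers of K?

b_0 = 1, b_1 = 0, b_2 = 1.

Take the total order 0 < 1 < 2 < 3 < 4 on the vertex set. Then K (dimension 2) consists of the simplices:

  0-simplices (5): [0], [1], [2], [3], [4]
  1-simplices (9): [0,1], [0,3], [0,4], [1,2], [1,3], [1,4], [2,3], [2,4], [3,4]
  2-simplices (6): [0,1,3], [0,1,4], [0,3,4], [1,2,3], [1,2,4], [2,3,4]

Hence C_0 ≅ Z^5, C_1 ≅ Z^9, C_2 ≅ Z^6.

The boundary map ∂_1: C_1 → C_0 maps an edge to its endpoints' difference, ∂[p,q] = q − p. For instance
  ∂[2,4] = [4] − [2].
The resulting 5×9 matrix has rank 4, and its Smith normal form has invariant factors (1,1,1,1).

Boundary ∂_2: C_2 → C_1 acts by ∂[p,q,r] = [q,r] − [p,r] + [p,q]. For instance
  ∂[2,3,4] = [3,4] − [2,4] + [2,3],
  ∂[1,2,3] = [2,3] − [1,3] + [1,2].
The 9×6 boundary matrix has rank 5 and Smith normal form diag(1,1,1,1,1).

Reading off H_k = ker ∂_k / im ∂_{k+1}:

  H_0: rank C_0 − rank ∂_1 = 5 − 4 = 1, and the invariant factors of ∂_1 are all 1, so H_0 = Z.
  H_1: rank ker ∂_1 − rank ∂_2 = (9 − 4) − 5 = 0, and the invariant factors of ∂_2 are all 1, so H_1 = 0.
  H_2: rank ker ∂_2 − rank ∂_3 = (6 − 5) − 0 = 1, and there is no ∂_3, so H_2 = Z.

As a check, the Euler characteristic is 5 − 9 + 6 = 2, which agrees with 1 − 0 + 1 = 2.

Hence the Betti numbers are b_0 = 1, b_1 = 0, b_2 = 1.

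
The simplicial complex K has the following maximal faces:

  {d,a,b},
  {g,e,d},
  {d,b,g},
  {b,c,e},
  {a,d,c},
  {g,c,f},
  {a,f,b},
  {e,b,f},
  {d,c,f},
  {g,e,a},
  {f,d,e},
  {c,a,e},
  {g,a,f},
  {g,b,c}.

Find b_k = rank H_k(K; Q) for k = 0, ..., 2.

b_0 = 1, b_1 = 2, b_2 = 1.

K has 7 vertices, 21 edges, 14 triangles.
rank ∂_0 = 0, rank ∂_1 = 6 ⇒ b_0 = 7 − 0 − 6 = 1; all invariant factors of ∂_1 are 1 so no torsion. So H_0 = Z.
rank ∂_1 = 6, rank ∂_2 = 13 ⇒ b_1 = 21 − 6 − 13 = 2; all invariant factors of ∂_2 are 1 so no torsion. So H_1 = Z^2.
rank ∂_2 = 13, rank ∂_3 = 0 ⇒ b_2 = 14 − 13 − 0 = 1. So H_2 = Z.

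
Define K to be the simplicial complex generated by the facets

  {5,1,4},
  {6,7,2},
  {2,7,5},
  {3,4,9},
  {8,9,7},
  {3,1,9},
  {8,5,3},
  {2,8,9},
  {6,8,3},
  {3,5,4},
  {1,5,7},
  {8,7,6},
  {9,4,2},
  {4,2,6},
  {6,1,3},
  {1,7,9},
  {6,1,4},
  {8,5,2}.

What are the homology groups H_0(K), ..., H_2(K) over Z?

H_0 ≅ Z,  H_1 ≅ Z ⊕ Z/2Z,  H_2 = 0.

K has 9 vertices, 27 edges, 18 triangles.
rank ∂_0 = 0, rank ∂_1 = 8 ⇒ b_0 = 9 − 0 − 8 = 1; all invariant factors of ∂_1 are 1 so no torsion. So H_0 ≅ Z.
rank ∂_1 = 8, rank ∂_2 = 18 ⇒ b_1 = 27 − 8 − 18 = 1; ∂_2 has invariant factor(s) [2] giving torsion. So H_1 ≅ Z ⊕ Z/2Z.
rank ∂_2 = 18, rank ∂_3 = 0 ⇒ b_2 = 18 − 18 − 0 = 0. So H_2 ≅ 0.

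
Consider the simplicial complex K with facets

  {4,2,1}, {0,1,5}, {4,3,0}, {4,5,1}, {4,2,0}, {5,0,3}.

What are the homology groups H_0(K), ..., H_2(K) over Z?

H_0 = Z,  H_1 = Z,  H_2 = 0.

Order the vertices as 0 < 1 < 2 < 3 < 4 < 5. Listing each simplex with vertices in this order, K has dimension 2 with simplices:

  0-simplices (6): [0], [1], [2], [3], [4], [5]
  1-simplices (12): [0,1], [0,2], [0,3], [0,4], [0,5], [1,2], [1,4], [1,5], [2,4], [3,4], [3,5], [4,5]
  2-simplices (6): [0,1,5], [0,2,4], [0,3,4], [0,3,5], [1,2,4], [1,4,5]

so the chain groups are C_0 ≅ Z^6, C_1 ≅ Z^12, C_2 ≅ Z^6.

Boundary ∂_1: C_1 → C_0 maps an edge to its endpoints' difference, ∂[p,q] = q − p. For instance
  ∂[3,4] = [4] − [3].
The 6×12 boundary matrix has rank 5 and Smith normal form diag(1,1,1,1,1).

∂_2: C_2 → C_1 maps a triangle to the signed sum of its edges. For instance
  ∂[0,3,5] = [3,5] − [0,5] + [0,3],
  ∂[0,3,4] = [3,4] − [0,4] + [0,3].
The 12×6 boundary matrix has rank 6 and Smith normal form diag(1,1,1,1,1,1).

Computing H_k = (kernel of ∂_k) / (image of ∂_{k+1}):

  H_0: rank C_0 − rank ∂_1 = 6 − 5 = 1, and the invariant factors of ∂_1 are all 1, so H_0 = Z.
  H_1: rank ker ∂_1 − rank ∂_2 = (12 − 5) − 6 = 1, and the invariant factors of ∂_2 are all 1, so H_1 = Z.
  H_2: rank ker ∂_2 − rank ∂_3 = (6 − 6) − 0 = 0, and there is no ∂_3, so H_2 = 0.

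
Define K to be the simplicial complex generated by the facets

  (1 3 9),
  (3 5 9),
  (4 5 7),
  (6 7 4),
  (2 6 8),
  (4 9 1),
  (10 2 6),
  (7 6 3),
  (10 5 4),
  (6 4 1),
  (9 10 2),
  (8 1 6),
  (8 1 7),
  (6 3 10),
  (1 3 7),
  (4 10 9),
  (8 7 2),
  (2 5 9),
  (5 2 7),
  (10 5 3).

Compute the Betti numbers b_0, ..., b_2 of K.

Order the vertices as 1 < 2 < 3 < 4 < 5 < 6 < 7 < 8 < 9 < 10. Listing each simplex with vertices in this order, K has dimension 2 with simplices:

  0-simplices (10): [1], [2], [3], [4], [5], [6], [7], [8], [9], [10]
  1-simplices (30): (30 of them)
  2-simplices (20): (20 of them)

so the chain groups are C_0 ≅ Z^10, C_1 ≅ Z^30, C_2 ≅ Z^20.

The boundary map ∂_1: C_1 → C_0 maps an edge to its endpoints' difference, ∂[p,q] = q − p. For instance
  ∂[3,9] = [9] − [3].
This gives a 10×30 integer matrix of rank 9; reducing to Smith normal form yields diagonal entries (1,1,1,1,1,1,1,1,1).

∂_2: C_2 → C_1 maps a triangle to the signed sum of its edges. For instance
  ∂[2,5,9] = [5,9] − [2,9] + [2,5],
  ∂[4,6,7] = [6,7] − [4,7] + [4,6].
As a 30×20 matrix over Z this has rank 20, with invariant factors (1,1,1,1,1,1,1,1,1,1,1,1,1,1,1,1,1,1,1,2).

Reading off H_k = ker ∂_k / im ∂_{k+1}:

  H_0: rank C_0 − rank ∂_1 = 10 − 9 = 1, and the invariant factors of ∂_1 are all 1, so H_0 = Z.
  H_1: rank ker ∂_1 − rank ∂_2 = (30 − 9) − 20 = 1, and ∂_2 has invariant factor 2 > 1, so H_1 = Z × Z/2.
  H_2: rank ker ∂_2 − rank ∂_3 = (20 − 20) − 0 = 0, and there is no ∂_3, so H_2 = 0.

As a check, the Euler characteristic is 10 − 30 + 20 = 0, which agrees with 1 − 1 + 0 = 0.

Hence the Betti numbers are b_0 = 1, b_1 = 1, b_2 = 0.

b_0 = 1, b_1 = 1, b_2 = 0.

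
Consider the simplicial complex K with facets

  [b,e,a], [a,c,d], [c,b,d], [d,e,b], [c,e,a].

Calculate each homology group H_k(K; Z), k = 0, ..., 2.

H_0 = Z,  H_1 = Z,  H_2 = 0.

Order the vertices as a < b < c < d < e. Listing each simplex with vertices in this order, K has dimension 2 with simplices:

  0-simplices (5): a, b, c, d, e
  1-simplices (10): ab, ac, ad, ae, bc, bd, be, cd, ce, de
  2-simplices (5): abe, acd, ace, bcd, bde

giving chain groups C_0 ≅ Z^5, C_1 ≅ Z^10, C_2 ≅ Z^5.

Boundary ∂_1: C_1 → C_0 maps an edge to its endpoints' difference, ∂[p,q] = q − p.
This gives a 5×10 integer matrix of rank 4; reducing to Smith normal form yields diagonal entries (1,1,1,1).

The boundary map ∂_2: C_2 → C_1 acts by ∂[p,q,r] = [q,r] − [p,r] + [p,q]. For instance
  ∂acd = cd − ad + ac,
  ∂bde = de − be + bd.
The resulting 10×5 matrix has rank 5, and its Smith normal form has invariant factors (1,1,1,1,1).

From H_k ≅ ker(∂_k) / im(∂_{k+1}) we obtain:

  H_0: rank C_0 − rank ∂_1 = 5 − 4 = 1, and the invariant factors of ∂_1 are all 1, so H_0 ≅ Z.
  H_1: rank ker ∂_1 − rank ∂_2 = (10 − 4) − 5 = 1, and the invariant factors of ∂_2 are all 1, so H_1 ≅ Z.
  H_2: rank ker ∂_2 − rank ∂_3 = (5 − 5) − 0 = 0, and there is no ∂_3, so H_2 ≅ 0.

(K is a triangulation of the Möbius band.)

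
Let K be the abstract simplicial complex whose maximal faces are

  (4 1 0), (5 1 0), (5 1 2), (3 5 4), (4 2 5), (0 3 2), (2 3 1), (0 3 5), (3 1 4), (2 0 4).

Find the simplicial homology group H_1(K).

H_1 ≅ Z/2.

Fix the vertex order 0 < 1 < 2 < 3 < 4 < 5 and write every simplex with vertices in increasing order. Then dim K = 2 and the simplices of K are:

  0-simplices (6): [0], [1], [2], [3], [4], [5]
  1-simplices (15): [0,1], [0,2], [0,3], [0,4], [0,5], [1,2], [1,3], [1,4], [1,5], [2,3], [2,4], [2,5], [3,4], [3,5], [4,5]
  2-simplices (10): [0,1,4], [0,1,5], [0,2,3], [0,2,4], [0,3,5], [1,2,3], [1,2,5], [1,3,4], [2,4,5], [3,4,5]

so the chain groups are C_0 ≅ Z^6, C_1 ≅ Z^15, C_2 ≅ Z^10.

The boundary map ∂_1: C_1 → C_0 sends each edge [p,q] (with p < q) to q − p. For instance
  ∂[0,4] = [4] − [0].
The resulting 6×15 matrix has rank 5, and its Smith normal form has invariant factors (1,1,1,1,1).

The boundary map ∂_2: C_2 → C_1 acts by ∂[p,q,r] = [q,r] − [p,r] + [p,q]. For instance
  ∂[0,3,5] = [3,5] − [0,5] + [0,3],
  ∂[0,2,4] = [2,4] − [0,4] + [0,2].
This gives a 15×10 integer matrix of rank 10; reducing to Smith normal form yields diagonal entries (1,1,1,1,1,1,1,1,1,2).

Reading off H_k = ker ∂_k / im ∂_{k+1}:

  H_1: rank ker ∂_1 − rank ∂_2 = (15 − 5) − 10 = 0, and ∂_2 has invariant factor 2 > 1, so H_1 = Z/2.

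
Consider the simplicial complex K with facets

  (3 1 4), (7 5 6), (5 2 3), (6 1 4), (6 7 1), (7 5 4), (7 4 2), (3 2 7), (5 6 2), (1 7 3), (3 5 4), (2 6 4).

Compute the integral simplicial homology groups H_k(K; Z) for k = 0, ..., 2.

We work with the vertex ordering 1 < 2 < 3 < 4 < 5 < 6 < 7. The simplices of K, each written with vertices in increasing order, are:

  0-simplices (7): [1], [2], [3], [4], [5], [6], [7]
  1-simplices (18): [1,3], [1,4], [1,6], [1,7], [2,3], [2,4], [2,5], [2,6], [2,7], [3,4], [3,5], [3,7], [4,5], [4,6], [4,7], [5,6], [5,7], [6,7]
  2-simplices (12): [1,3,4], [1,3,7], [1,4,6], [1,6,7], [2,3,5], [2,3,7], [2,4,6], [2,4,7], [2,5,6], [3,4,5], [4,5,7], [5,6,7]

so the chain groups are C_0 ≅ Z^7, C_1 ≅ Z^18, C_2 ≅ Z^12.

Boundary ∂_1: C_1 → C_0 sends each edge [p,q] (with p < q) to q − p.
The resulting 7×18 matrix has rank 6, and its Smith normal form has invariant factors (1,1,1,1,1,1).

The boundary map ∂_2: C_2 → C_1 acts by ∂[p,q,r] = [q,r] − [p,r] + [p,q]. For instance
  ∂[4,5,7] = [5,7] − [4,7] + [4,5],
  ∂[1,3,4] = [3,4] − [1,4] + [1,3].
As a 18×12 matrix over Z this has rank 12, with invariant factors (1,1,1,1,1,1,1,1,1,1,1,2).

Now H_k = ker ∂_k / im ∂_{k+1}, so:

  H_0: rank C_0 − rank ∂_1 = 7 − 6 = 1, and the invariant factors of ∂_1 are all 1, so H_0 = Z.
  H_1: rank ker ∂_1 − rank ∂_2 = (18 − 6) − 12 = 0, and ∂_2 has invariant factor 2 > 1, so H_1 = Z/2.
  H_2: rank ker ∂_2 − rank ∂_3 = (12 − 12) − 0 = 0, and there is no ∂_3, so H_2 = 0.

H_0 = Z,  H_1 = Z/2,  H_2 = 0.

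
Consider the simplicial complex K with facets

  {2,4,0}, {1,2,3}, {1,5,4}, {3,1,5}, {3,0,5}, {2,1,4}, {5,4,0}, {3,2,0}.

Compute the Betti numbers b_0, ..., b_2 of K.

b_0 = 1, b_1 = 0, b_2 = 1.

We work with the vertex ordering 0 < 1 < 2 < 3 < 4 < 5. The simplices of K, each written with vertices in increasing order, are:

  0-simplices (6): [0], [1], [2], [3], [4], [5]
  1-simplices (12): [0,2], [0,3], [0,4], [0,5], [1,2], [1,3], [1,4], [1,5], [2,3], [2,4], [3,5], [4,5]
  2-simplices (8): [0,2,3], [0,2,4], [0,3,5], [0,4,5], [1,2,3], [1,2,4], [1,3,5], [1,4,5]

giving chain groups C_0 ≅ Z^6, C_1 ≅ Z^12, C_2 ≅ Z^8.

Boundary ∂_1: C_1 → C_0 is given by ∂[p,q] = [q] − [p].
This gives a 6×12 integer matrix of rank 5; reducing to Smith normal form yields diagonal entries (1,1,1,1,1).

The boundary map ∂_2: C_2 → C_1 sends each 2-simplex [p,q,r] to [q,r] − [p,r] + [p,q]. For instance
  ∂[0,2,3] = [2,3] − [0,3] + [0,2],
  ∂[0,2,4] = [2,4] − [0,4] + [0,2].
This gives a 12×8 integer matrix of rank 7; reducing to Smith normal form yields diagonal entries (1,1,1,1,1,1,1).

From H_k ≅ ker(∂_k) / im(∂_{k+1}) we obtain:

  H_0: rank C_0 − rank ∂_1 = 6 − 5 = 1, and the invariant factors of ∂_1 are all 1, so H_0 ≅ Z.
  H_1: rank ker ∂_1 − rank ∂_2 = (12 − 5) − 7 = 0, and the invariant factors of ∂_2 are all 1, so H_1 ≅ 0.
  H_2: rank ker ∂_2 − rank ∂_3 = (8 − 7) − 0 = 1, and there is no ∂_3, so H_2 ≅ Z.

As a check, the Euler characteristic is 6 − 12 + 8 = 2, which agrees with 1 − 0 + 1 = 2.

Hence the Betti numbers are b_0 = 1, b_1 = 0, b_2 = 1.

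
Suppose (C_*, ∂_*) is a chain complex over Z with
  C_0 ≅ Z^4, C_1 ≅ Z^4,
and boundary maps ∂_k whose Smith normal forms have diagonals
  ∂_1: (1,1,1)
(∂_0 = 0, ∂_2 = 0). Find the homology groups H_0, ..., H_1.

H_0: b_0 = 4 − 0 − 3 = 1; torsion from ∂_1 factors > 1: none. So H_0 = Z.
H_1: b_1 = 4 − 3 − 0 = 1; torsion from ∂_2 factors > 1: none. So H_1 = Z.

H_0 = Z,  H_1 = Z.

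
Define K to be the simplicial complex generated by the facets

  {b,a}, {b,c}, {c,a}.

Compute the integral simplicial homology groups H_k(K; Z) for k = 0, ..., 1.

Order the vertices as a < b < c. Listing each simplex with vertices in this order, K has dimension 1 with simplices:

  0-simplices (3): a, b, c
  1-simplices (3): ab, ac, bc

giving chain groups C_0 ≅ Z^3, C_1 ≅ Z^3.

The boundary map ∂_1: C_1 → C_0 sends each edge [p,q] (with p < q) to q − p. For instance
  ∂ac = c − a.
This gives a 3×3 integer matrix of rank 2; reducing to Smith normal form yields diagonal entries (1,1).

Reading off H_k = ker ∂_k / im ∂_{k+1}:

  H_0: rank C_0 − rank ∂_1 = 3 − 2 = 1, and the invariant factors of ∂_1 are all 1, so H_0 = Z.
  H_1: rank ker ∂_1 − rank ∂_2 = (3 − 2) − 0 = 1, and there is no ∂_2, so H_1 = Z.

H_0 ≅ Z,  H_1 ≅ Z.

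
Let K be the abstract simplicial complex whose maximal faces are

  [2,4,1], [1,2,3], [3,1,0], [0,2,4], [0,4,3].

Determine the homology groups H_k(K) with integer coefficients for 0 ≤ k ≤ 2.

Take the total order 0 < 1 < 2 < 3 < 4 on the vertex set. Then K (dimension 2) consists of the simplices:

  0-simplices (5): [0], [1], [2], [3], [4]
  1-simplices (10): [0,1], [0,2], [0,3], [0,4], [1,2], [1,3], [1,4], [2,3], [2,4], [3,4]
  2-simplices (5): [0,1,3], [0,2,4], [0,3,4], [1,2,3], [1,2,4]

so the chain groups are C_0 ≅ Z^5, C_1 ≅ Z^10, C_2 ≅ Z^5.

The boundary map ∂_1: C_1 → C_0 sends each edge [p,q] (with p < q) to q − p.
As a 5×10 matrix over Z this has rank 4, with invariant factors (1,1,1,1).

The boundary map ∂_2: C_2 → C_1 maps a triangle to the signed sum of its edges. For instance
  ∂[0,1,3] = [1,3] − [0,3] + [0,1],
  ∂[1,2,3] = [2,3] − [1,3] + [1,2].
The resulting 10×5 matrix has rank 5, and its Smith normal form has invariant factors (1,1,1,1,1).

Computing H_k = (kernel of ∂_k) / (image of ∂_{k+1}):

  H_0: rank C_0 − rank ∂_1 = 5 − 4 = 1, and the invariant factors of ∂_1 are all 1, so H_0 ≅ Z.
  H_1: rank ker ∂_1 − rank ∂_2 = (10 − 4) − 5 = 1, and the invariant factors of ∂_2 are all 1, so H_1 ≅ Z.
  H_2: rank ker ∂_2 − rank ∂_3 = (5 − 5) − 0 = 0, and there is no ∂_3, so H_2 ≅ 0.

As a check, the Euler characteristic is 5 − 10 + 5 = 0, which agrees with 1 − 1 + 0 = 0.

H_0 ≅ Z,  H_1 ≅ Z,  H_2 = 0.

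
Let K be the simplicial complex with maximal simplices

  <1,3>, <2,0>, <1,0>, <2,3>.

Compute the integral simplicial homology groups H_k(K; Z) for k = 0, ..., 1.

H_0 ≅ Z,  H_1 ≅ Z.

We work with the vertex ordering 0 < 1 < 2 < 3. The simplices of K, each written with vertices in increasing order, are:

  0-simplices (4): [0], [1], [2], [3]
  1-simplices (4): [0,1], [0,2], [1,3], [2,3]

giving chain groups C_0 ≅ Z^4, C_1 ≅ Z^4.

∂_1: C_1 → C_0 maps an edge to its endpoints' difference, ∂[p,q] = q − p. For instance
  ∂[2,3] = [3] − [2].
The 4×4 boundary matrix has rank 3 and Smith normal form diag(1,1,1).

From H_k ≅ ker(∂_k) / im(∂_{k+1}) we obtain:

  H_0: rank C_0 − rank ∂_1 = 4 − 3 = 1, and the invariant factors of ∂_1 are all 1, so H_0 ≅ Z.
  H_1: rank ker ∂_1 − rank ∂_2 = (4 − 3) − 0 = 1, and there is no ∂_2, so H_1 ≅ Z.

(K is a triangulation of the circle S^1.)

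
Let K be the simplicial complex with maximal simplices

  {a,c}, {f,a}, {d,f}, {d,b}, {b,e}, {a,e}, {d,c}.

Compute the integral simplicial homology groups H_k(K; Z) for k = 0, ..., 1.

H_0 ≅ Z,  H_1 ≅ Z^2.

Fix the vertex order a < b < c < d < e < f and write every simplex with vertices in increasing order. Then dim K = 1 and the simplices of K are:

  0-simplices (6): a, b, c, d, e, f
  1-simplices (7): ac, ae, af, bd, be, cd, df

giving chain groups C_0 ≅ Z^6, C_1 ≅ Z^7.

Boundary ∂_1: C_1 → C_0 sends each edge [p,q] (with p < q) to q − p. For instance
  ∂be = e − b.
As a 6×7 matrix over Z this has rank 5, with invariant factors (1,1,1,1,1).

Computing H_k = (kernel of ∂_k) / (image of ∂_{k+1}):

  H_0: rank C_0 − rank ∂_1 = 6 − 5 = 1, and the invariant factors of ∂_1 are all 1, so H_0 ≅ Z.
  H_1: rank ker ∂_1 − rank ∂_2 = (7 − 5) − 0 = 2, and there is no ∂_2, so H_1 ≅ Z^2.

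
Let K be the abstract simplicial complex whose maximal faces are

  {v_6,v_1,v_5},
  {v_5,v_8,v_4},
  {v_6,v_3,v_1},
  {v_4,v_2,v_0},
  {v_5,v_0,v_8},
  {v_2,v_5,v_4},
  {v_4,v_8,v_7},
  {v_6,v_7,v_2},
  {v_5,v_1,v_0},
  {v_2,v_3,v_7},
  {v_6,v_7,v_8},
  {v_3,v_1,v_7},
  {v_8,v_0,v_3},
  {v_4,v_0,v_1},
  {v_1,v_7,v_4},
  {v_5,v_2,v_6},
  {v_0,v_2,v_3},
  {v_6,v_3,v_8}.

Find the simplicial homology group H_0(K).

K has 9 vertices, 27 edges, 18 triangles.
rank ∂_0 = 0, rank ∂_1 = 8 ⇒ b_0 = 9 − 0 − 8 = 1; all invariant factors of ∂_1 are 1 so no torsion. So H_0 ≅ Z.

H_0 ≅ Z.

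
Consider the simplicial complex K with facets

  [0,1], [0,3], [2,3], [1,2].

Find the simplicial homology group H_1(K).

Order the vertices as 0 < 1 < 2 < 3. Listing each simplex with vertices in this order, K has dimension 1 with simplices:

  0-simplices (4): [0], [1], [2], [3]
  1-simplices (4): [0,1], [0,3], [1,2], [2,3]

Hence C_0 ≅ Z^4, C_1 ≅ Z^4.

The boundary map ∂_1: C_1 → C_0 sends each edge [p,q] (with p < q) to q − p. For instance
  ∂[1,2] = [2] − [1].
The 4×4 boundary matrix has rank 3 and Smith normal form diag(1,1,1).

From H_k ≅ ker(∂_k) / im(∂_{k+1}) we obtain:

  H_1: rank ker ∂_1 − rank ∂_2 = (4 − 3) − 0 = 1, and there is no ∂_2, so H_1 ≅ Z.

(K is a triangulation of the circle S^1.)

H_1 = Z.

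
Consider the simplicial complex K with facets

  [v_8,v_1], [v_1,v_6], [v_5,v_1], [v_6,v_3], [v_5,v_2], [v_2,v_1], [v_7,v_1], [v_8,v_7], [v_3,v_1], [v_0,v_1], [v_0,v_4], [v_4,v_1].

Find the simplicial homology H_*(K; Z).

K has 9 vertices, 12 edges.
rank ∂_0 = 0, rank ∂_1 = 8 ⇒ b_0 = 9 − 0 − 8 = 1; all invariant factors of ∂_1 are 1 so no torsion. So H_0 ≅ Z.
rank ∂_1 = 8, rank ∂_2 = 0 ⇒ b_1 = 12 − 8 − 0 = 4. So H_1 ≅ Z^4.

H_0 = Z,  H_1 = Z^4.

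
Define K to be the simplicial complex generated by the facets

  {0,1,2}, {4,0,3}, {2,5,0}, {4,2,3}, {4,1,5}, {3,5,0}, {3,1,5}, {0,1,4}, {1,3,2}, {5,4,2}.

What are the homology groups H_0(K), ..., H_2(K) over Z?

Take the total order 0 < 1 < 2 < 3 < 4 < 5 on the vertex set. Then K (dimension 2) consists of the simplices:

  0-simplices (6): [0], [1], [2], [3], [4], [5]
  1-simplices (15): [0,1], [0,2], [0,3], [0,4], [0,5], [1,2], [1,3], [1,4], [1,5], [2,3], [2,4], [2,5], [3,4], [3,5], [4,5]
  2-simplices (10): [0,1,2], [0,1,4], [0,2,5], [0,3,4], [0,3,5], [1,2,3], [1,3,5], [1,4,5], [2,3,4], [2,4,5]

Hence C_0 ≅ Z^6, C_1 ≅ Z^15, C_2 ≅ Z^10.

Boundary ∂_1: C_1 → C_0 maps an edge to its endpoints' difference, ∂[p,q] = q − p.
This gives a 6×15 integer matrix of rank 5; reducing to Smith normal form yields diagonal entries (1,1,1,1,1).

The boundary map ∂_2: C_2 → C_1 sends each 2-simplex [p,q,r] to [q,r] − [p,r] + [p,q]. For instance
  ∂[1,4,5] = [4,5] − [1,5] + [1,4],
  ∂[1,3,5] = [3,5] − [1,5] + [1,3].
The 15×10 boundary matrix has rank 10 and Smith normal form diag(1,1,1,1,1,1,1,1,1,2).

Computing H_k = (kernel of ∂_k) / (image of ∂_{k+1}):

  H_0: rank C_0 − rank ∂_1 = 6 − 5 = 1, and the invariant factors of ∂_1 are all 1, so H_0 = Z.
  H_1: rank ker ∂_1 − rank ∂_2 = (15 − 5) − 10 = 0, and ∂_2 has invariant factor 2 > 1, so H_1 = Z/2Z.
  H_2: rank ker ∂_2 − rank ∂_3 = (10 − 10) − 0 = 0, and there is no ∂_3, so H_2 = 0.

H_0 ≅ Z,  H_1 ≅ Z/2Z,  H_2 = 0.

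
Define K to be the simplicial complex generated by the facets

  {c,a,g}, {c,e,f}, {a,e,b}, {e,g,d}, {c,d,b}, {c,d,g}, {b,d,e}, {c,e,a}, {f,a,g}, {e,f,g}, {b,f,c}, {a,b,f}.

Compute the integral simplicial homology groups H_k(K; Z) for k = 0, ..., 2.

We work with the vertex ordering a < b < c < d < e < f < g. The simplices of K, each written with vertices in increasing order, are:

  0-simplices (7): a, b, c, d, e, f, g
  1-simplices (18): ab, ac, ae, af, ag, bc, bd, be, bf, cd, ce, cf, cg, de, dg, ef, eg, fg
  2-simplices (12): abe, abf, ace, acg, afg, bcd, bcf, bde, cdg, cef, deg, efg

so the chain groups are C_0 ≅ Z^7, C_1 ≅ Z^18, C_2 ≅ Z^12.

Boundary ∂_1: C_1 → C_0 is given by ∂[p,q] = [q] − [p]. For instance
  ∂be = e − b.
As a 7×18 matrix over Z this has rank 6, with invariant factors (1,1,1,1,1,1).

∂_2: C_2 → C_1 sends each 2-simplex [p,q,r] to [q,r] − [p,r] + [p,q]. For instance
  ∂acg = cg − ag + ac,
  ∂bcf = cf − bf + bc.
As a 18×12 matrix over Z this has rank 12, with invariant factors (1,1,1,1,1,1,1,1,1,1,1,2).

From H_k ≅ ker(∂_k) / im(∂_{k+1}) we obtain:

  H_0: rank C_0 − rank ∂_1 = 7 − 6 = 1, and the invariant factors of ∂_1 are all 1, so H_0 = Z.
  H_1: rank ker ∂_1 − rank ∂_2 = (18 − 6) − 12 = 0, and ∂_2 has invariant factor 2 > 1, so H_1 = Z/2Z.
  H_2: rank ker ∂_2 − rank ∂_3 = (12 − 12) − 0 = 0, and there is no ∂_3, so H_2 = 0.

(K is a triangulation of the real projective plane RP^2.)

H_0 ≅ Z,  H_1 ≅ Z/2Z,  H_2 = 0.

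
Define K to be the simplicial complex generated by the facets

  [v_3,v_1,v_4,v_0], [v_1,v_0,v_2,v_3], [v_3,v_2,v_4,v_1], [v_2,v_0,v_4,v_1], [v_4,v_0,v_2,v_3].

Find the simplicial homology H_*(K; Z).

K has 5 vertices, 10 edges, 10 triangles, 5 3-simplices.
rank ∂_0 = 0, rank ∂_1 = 4 ⇒ b_0 = 5 − 0 − 4 = 1; all invariant factors of ∂_1 are 1 so no torsion. So H_0 = Z.
rank ∂_1 = 4, rank ∂_2 = 6 ⇒ b_1 = 10 − 4 − 6 = 0; all invariant factors of ∂_2 are 1 so no torsion. So H_1 = 0.
rank ∂_2 = 6, rank ∂_3 = 4 ⇒ b_2 = 10 − 6 − 4 = 0; all invariant factors of ∂_3 are 1 so no torsion. So H_2 = 0.
rank ∂_3 = 4, rank ∂_4 = 0 ⇒ b_3 = 5 − 4 − 0 = 1. So H_3 = Z.

H_0 ≅ Z,  H_1 = 0,  H_2 = 0,  H_3 ≅ Z.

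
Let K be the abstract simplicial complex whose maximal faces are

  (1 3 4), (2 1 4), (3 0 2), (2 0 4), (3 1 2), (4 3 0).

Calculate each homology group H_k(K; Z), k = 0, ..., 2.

H_0 ≅ Z,  H_1 = 0,  H_2 ≅ Z.

Fix the vertex order 0 < 1 < 2 < 3 < 4 and write every simplex with vertices in increasing order. Then dim K = 2 and the simplices of K are:

  0-simplices (5): [0], [1], [2], [3], [4]
  1-simplices (9): [0,2], [0,3], [0,4], [1,2], [1,3], [1,4], [2,3], [2,4], [3,4]
  2-simplices (6): [0,2,3], [0,2,4], [0,3,4], [1,2,3], [1,2,4], [1,3,4]

giving chain groups C_0 ≅ Z^5, C_1 ≅ Z^9, C_2 ≅ Z^6.

∂_1: C_1 → C_0 maps an edge to its endpoints' difference, ∂[p,q] = q − p.
As a 5×9 matrix over Z this has rank 4, with invariant factors (1,1,1,1).

Boundary ∂_2: C_2 → C_1 acts by ∂[p,q,r] = [q,r] − [p,r] + [p,q]. For instance
  ∂[1,2,4] = [2,4] − [1,4] + [1,2],
  ∂[1,2,3] = [2,3] − [1,3] + [1,2].
The resulting 9×6 matrix has rank 5, and its Smith normal form has invariant factors (1,1,1,1,1).

From H_k ≅ ker(∂_k) / im(∂_{k+1}) we obtain:

  H_0: rank C_0 − rank ∂_1 = 5 − 4 = 1, and the invariant factors of ∂_1 are all 1, so H_0 = Z.
  H_1: rank ker ∂_1 − rank ∂_2 = (9 − 4) − 5 = 0, and the invariant factors of ∂_2 are all 1, so H_1 = 0.
  H_2: rank ker ∂_2 − rank ∂_3 = (6 − 5) − 0 = 1, and there is no ∂_3, so H_2 = Z.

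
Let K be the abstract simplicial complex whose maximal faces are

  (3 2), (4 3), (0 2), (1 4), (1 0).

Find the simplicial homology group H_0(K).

We work with the vertex ordering 0 < 1 < 2 < 3 < 4. The simplices of K, each written with vertices in increasing order, are:

  0-simplices (5): [0], [1], [2], [3], [4]
  1-simplices (5): [0,1], [0,2], [1,4], [2,3], [3,4]

so the chain groups are C_0 ≅ Z^5, C_1 ≅ Z^5.

∂_1: C_1 → C_0 maps an edge to its endpoints' difference, ∂[p,q] = q − p. For instance
  ∂[0,2] = [2] − [0].
The resulting 5×5 matrix has rank 4, and its Smith normal form has invariant factors (1,1,1,1).

From H_k ≅ ker(∂_k) / im(∂_{k+1}) we obtain:

  H_0: rank C_0 − rank ∂_1 = 5 − 4 = 1, and the invariant factors of ∂_1 are all 1, so H_0 = Z.

(K is a triangulation of the circle S^1.)

H_0 ≅ Z.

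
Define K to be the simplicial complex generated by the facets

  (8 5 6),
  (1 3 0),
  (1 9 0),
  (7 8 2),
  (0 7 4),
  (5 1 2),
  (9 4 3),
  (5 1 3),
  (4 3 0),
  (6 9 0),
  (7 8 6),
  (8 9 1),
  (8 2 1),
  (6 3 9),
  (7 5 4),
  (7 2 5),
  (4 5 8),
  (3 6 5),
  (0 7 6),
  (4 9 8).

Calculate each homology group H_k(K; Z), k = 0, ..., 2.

K has 10 vertices, 30 edges, 20 triangles.
rank ∂_0 = 0, rank ∂_1 = 9 ⇒ b_0 = 10 − 0 − 9 = 1; all invariant factors of ∂_1 are 1 so no torsion. So H_0 = Z.
rank ∂_1 = 9, rank ∂_2 = 20 ⇒ b_1 = 30 − 9 − 20 = 1; ∂_2 has invariant factor(s) [2] giving torsion. So H_1 = Z × Z/2.
rank ∂_2 = 20, rank ∂_3 = 0 ⇒ b_2 = 20 − 20 − 0 = 0. So H_2 = 0.

H_0 ≅ Z,  H_1 ≅ Z × Z/2,  H_2 = 0.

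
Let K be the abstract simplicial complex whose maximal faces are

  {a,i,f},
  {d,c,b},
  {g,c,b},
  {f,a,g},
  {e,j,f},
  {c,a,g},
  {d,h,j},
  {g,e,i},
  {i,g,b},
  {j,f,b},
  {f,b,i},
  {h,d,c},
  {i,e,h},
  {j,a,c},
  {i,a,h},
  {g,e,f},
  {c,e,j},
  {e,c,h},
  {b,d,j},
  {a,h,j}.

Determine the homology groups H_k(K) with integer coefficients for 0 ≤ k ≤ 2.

Fix the vertex order a < b < c < d < e < f < g < h < i < j and write every simplex with vertices in increasing order. Then dim K = 2 and the simplices of K are:

  0-simplices (10): a, b, c, d, e, f, g, h, i, j
  1-simplices (30): ac, af, ag, ah, ai, aj, bc, bd, bf, bg, bi, bj, cd, ce, cg, ch, cj, dh, dj, ef, eg, eh, ei, ej, fg, fi, fj, gi, hi, hj
  2-simplices (20): acg, acj, afg, afi, ahi, ahj, bcd, bcg, bdj, bfi, bfj, bgi, cdh, ceh, cej, dhj, efg, efj, egi, ehi

so the chain groups are C_0 ≅ Z^10, C_1 ≅ Z^30, C_2 ≅ Z^20.

Boundary ∂_1: C_1 → C_0 sends each edge [p,q] (with p < q) to q − p.
This gives a 10×30 integer matrix of rank 9; reducing to Smith normal form yields diagonal entries (1,1,1,1,1,1,1,1,1).

Boundary ∂_2: C_2 → C_1 sends each 2-simplex [p,q,r] to [q,r] − [p,r] + [p,q]. For instance
  ∂egi = gi − ei + eg,
  ∂bfj = fj − bj + bf.
As a 30×20 matrix over Z this has rank 20, with invariant factors (1,1,1,1,1,1,1,1,1,1,1,1,1,1,1,1,1,1,1,2).

From H_k ≅ ker(∂_k) / im(∂_{k+1}) we obtain:

  H_0: rank C_0 − rank ∂_1 = 10 − 9 = 1, and the invariant factors of ∂_1 are all 1, so H_0 ≅ Z.
  H_1: rank ker ∂_1 − rank ∂_2 = (30 − 9) − 20 = 1, and ∂_2 has invariant factor 2 > 1, so H_1 ≅ Z ⊕ Z/2.
  H_2: rank ker ∂_2 − rank ∂_3 = (20 − 20) − 0 = 0, and there is no ∂_3, so H_2 ≅ 0.

As a check, the Euler characteristic is 10 − 30 + 20 = 0, which agrees with 1 − 1 + 0 = 0.
(K is a triangulation of the Klein bottle.)

H_0 = Z,  H_1 = Z ⊕ Z/2,  H_2 = 0.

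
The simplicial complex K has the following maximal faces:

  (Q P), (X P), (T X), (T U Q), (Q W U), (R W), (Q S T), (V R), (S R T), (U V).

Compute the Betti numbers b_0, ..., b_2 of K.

Fix the vertex order P < Q < R < S < T < U < V < W < X and write every simplex with vertices in increasing order. Then dim K = 2 and the simplices of K are:

  0-simplices (9): P, Q, R, S, T, U, V, W, X
  1-simplices (15): PQ, PX, QS, QT, QU, QW, RS, RT, RV, RW, ST, TU, TX, UV, UW
  2-simplices (4): QST, QTU, QUW, RST

so the chain groups are C_0 ≅ Z^9, C_1 ≅ Z^15, C_2 ≅ Z^4.

∂_1: C_1 → C_0 is given by ∂[p,q] = [q] − [p].
The resulting 9×15 matrix has rank 8, and its Smith normal form has invariant factors (1,1,1,1,1,1,1,1).

∂_2: C_2 → C_1 maps a triangle to the signed sum of its edges. For instance
  ∂QST = ST − QT + QS,
  ∂QUW = UW − QW + QU.
This gives a 15×4 integer matrix of rank 4; reducing to Smith normal form yields diagonal entries (1,1,1,1).

Computing H_k = (kernel of ∂_k) / (image of ∂_{k+1}):

  H_0: rank C_0 − rank ∂_1 = 9 − 8 = 1, and the invariant factors of ∂_1 are all 1, so H_0 ≅ Z.
  H_1: rank ker ∂_1 − rank ∂_2 = (15 − 8) − 4 = 3, and the invariant factors of ∂_2 are all 1, so H_1 ≅ Z^3.
  H_2: rank ker ∂_2 − rank ∂_3 = (4 − 4) − 0 = 0, and there is no ∂_3, so H_2 ≅ 0.

Hence the Betti numbers are b_0 = 1, b_1 = 3, b_2 = 0.

b_0 = 1, b_1 = 3, b_2 = 0.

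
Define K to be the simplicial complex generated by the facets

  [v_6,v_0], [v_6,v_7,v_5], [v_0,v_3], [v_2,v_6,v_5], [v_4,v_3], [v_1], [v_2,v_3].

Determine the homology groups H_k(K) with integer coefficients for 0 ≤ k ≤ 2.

H_0 = Z^2,  H_1 = Z,  H_2 = 0.

Order the vertices as v_0 < v_1 < v_2 < v_3 < v_4 < v_5 < v_6 < v_7. Listing each simplex with vertices in this order, K has dimension 2 with simplices:

  0-simplices (8): [v_0], [v_1], [v_2], [v_3], [v_4], [v_5], [v_6], [v_7]
  1-simplices (9): [v_0,v_3], [v_0,v_6], [v_2,v_3], [v_2,v_5], [v_2,v_6], [v_3,v_4], [v_5,v_6], [v_5,v_7], [v_6,v_7]
  2-simplices (2): [v_2,v_5,v_6], [v_5,v_6,v_7]

Hence C_0 ≅ Z^8, C_1 ≅ Z^9, C_2 ≅ Z^2.

The boundary map ∂_1: C_1 → C_0 is given by ∂[p,q] = [q] − [p]. For instance
  ∂[v_5,v_6] = [v_6] − [v_5].
The 8×9 boundary matrix has rank 6 and Smith normal form diag(1,1,1,1,1,1).

The boundary map ∂_2: C_2 → C_1 sends each 2-simplex [p,q,r] to [q,r] − [p,r] + [p,q]. For instance
  ∂[v_5,v_6,v_7] = [v_6,v_7] − [v_5,v_7] + [v_5,v_6],
  ∂[v_2,v_5,v_6] = [v_5,v_6] − [v_2,v_6] + [v_2,v_5].
As a 9×2 matrix over Z this has rank 2, with invariant factors (1,1).

From H_k ≅ ker(∂_k) / im(∂_{k+1}) we obtain:

  H_0: rank C_0 − rank ∂_1 = 8 − 6 = 2, and the invariant factors of ∂_1 are all 1, so H_0 ≅ Z^2.
  H_1: rank ker ∂_1 − rank ∂_2 = (9 − 6) − 2 = 1, and the invariant factors of ∂_2 are all 1, so H_1 ≅ Z.
  H_2: rank ker ∂_2 − rank ∂_3 = (2 − 2) − 0 = 0, and there is no ∂_3, so H_2 ≅ 0.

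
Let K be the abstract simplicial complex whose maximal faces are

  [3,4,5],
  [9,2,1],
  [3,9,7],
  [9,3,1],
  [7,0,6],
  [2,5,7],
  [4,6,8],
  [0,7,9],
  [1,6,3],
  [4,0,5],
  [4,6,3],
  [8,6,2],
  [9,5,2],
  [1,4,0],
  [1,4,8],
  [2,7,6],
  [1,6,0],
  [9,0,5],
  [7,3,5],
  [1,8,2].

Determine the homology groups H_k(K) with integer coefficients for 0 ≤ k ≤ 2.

K has 10 vertices, 30 edges, 20 triangles.
rank ∂_0 = 0, rank ∂_1 = 9 ⇒ b_0 = 10 − 0 − 9 = 1; all invariant factors of ∂_1 are 1 so no torsion. So H_0 = Z.
rank ∂_1 = 9, rank ∂_2 = 20 ⇒ b_1 = 30 − 9 − 20 = 1; ∂_2 has invariant factor(s) [2] giving torsion. So H_1 = Z × Z/2.
rank ∂_2 = 20, rank ∂_3 = 0 ⇒ b_2 = 20 − 20 − 0 = 0. So H_2 = 0.

H_0 = Z,  H_1 = Z × Z/2,  H_2 = 0.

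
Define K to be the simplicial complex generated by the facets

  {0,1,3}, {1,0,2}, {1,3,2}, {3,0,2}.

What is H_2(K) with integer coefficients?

H_2 ≅ Z.

Take the total order 0 < 1 < 2 < 3 on the vertex set. Then K (dimension 2) consists of the simplices:

  0-simplices (4): [0], [1], [2], [3]
  1-simplices (6): [0,1], [0,2], [0,3], [1,2], [1,3], [2,3]
  2-simplices (4): [0,1,2], [0,1,3], [0,2,3], [1,2,3]

giving chain groups C_0 ≅ Z^4, C_1 ≅ Z^6, C_2 ≅ Z^4.

∂_1: C_1 → C_0 is given by ∂[p,q] = [q] − [p]. For instance
  ∂[1,2] = [2] − [1].
As a 4×6 matrix over Z this has rank 3, with invariant factors (1,1,1).

Boundary ∂_2: C_2 → C_1 sends each 2-simplex [p,q,r] to [q,r] − [p,r] + [p,q]. For instance
  ∂[1,2,3] = [2,3] − [1,3] + [1,2],
  ∂[0,2,3] = [2,3] − [0,3] + [0,2].
The 6×4 boundary matrix has rank 3 and Smith normal form diag(1,1,1).

Now H_k = ker ∂_k / im ∂_{k+1}, so:

  H_2: rank ker ∂_2 − rank ∂_3 = (4 − 3) − 0 = 1, and there is no ∂_3, so H_2 ≅ Z.

(K is a triangulation of the 2-sphere S^2.)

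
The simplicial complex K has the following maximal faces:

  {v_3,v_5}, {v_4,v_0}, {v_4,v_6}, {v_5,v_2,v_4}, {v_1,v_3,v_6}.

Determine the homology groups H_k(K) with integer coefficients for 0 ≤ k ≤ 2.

K has 7 vertices, 9 edges, 2 triangles.
rank ∂_0 = 0, rank ∂_1 = 6 ⇒ b_0 = 7 − 0 − 6 = 1; all invariant factors of ∂_1 are 1 so no torsion. So H_0 ≅ Z.
rank ∂_1 = 6, rank ∂_2 = 2 ⇒ b_1 = 9 − 6 − 2 = 1; all invariant factors of ∂_2 are 1 so no torsion. So H_1 ≅ Z.
rank ∂_2 = 2, rank ∂_3 = 0 ⇒ b_2 = 2 − 2 − 0 = 0. So H_2 ≅ 0.

H_0 ≅ Z,  H_1 ≅ Z,  H_2 = 0.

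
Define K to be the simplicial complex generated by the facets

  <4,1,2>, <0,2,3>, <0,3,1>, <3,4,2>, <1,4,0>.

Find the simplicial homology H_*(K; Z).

Fix the vertex order 0 < 1 < 2 < 3 < 4 and write every simplex with vertices in increasing order. Then dim K = 2 and the simplices of K are:

  0-simplices (5): [0], [1], [2], [3], [4]
  1-simplices (10): [0,1], [0,2], [0,3], [0,4], [1,2], [1,3], [1,4], [2,3], [2,4], [3,4]
  2-simplices (5): [0,1,3], [0,1,4], [0,2,3], [1,2,4], [2,3,4]

so the chain groups are C_0 ≅ Z^5, C_1 ≅ Z^10, C_2 ≅ Z^5.

∂_1: C_1 → C_0 maps an edge to its endpoints' difference, ∂[p,q] = q − p.
The resulting 5×10 matrix has rank 4, and its Smith normal form has invariant factors (1,1,1,1).

The boundary map ∂_2: C_2 → C_1 acts by ∂[p,q,r] = [q,r] − [p,r] + [p,q]. For instance
  ∂[1,2,4] = [2,4] − [1,4] + [1,2],
  ∂[0,2,3] = [2,3] − [0,3] + [0,2].
This gives a 10×5 integer matrix of rank 5; reducing to Smith normal form yields diagonal entries (1,1,1,1,1).

Reading off H_k = ker ∂_k / im ∂_{k+1}:

  H_0: rank C_0 − rank ∂_1 = 5 − 4 = 1, and the invariant factors of ∂_1 are all 1, so H_0 = Z.
  H_1: rank ker ∂_1 − rank ∂_2 = (10 − 4) − 5 = 1, and the invariant factors of ∂_2 are all 1, so H_1 = Z.
  H_2: rank ker ∂_2 − rank ∂_3 = (5 − 5) − 0 = 0, and there is no ∂_3, so H_2 = 0.

H_0 ≅ Z,  H_1 ≅ Z,  H_2 = 0.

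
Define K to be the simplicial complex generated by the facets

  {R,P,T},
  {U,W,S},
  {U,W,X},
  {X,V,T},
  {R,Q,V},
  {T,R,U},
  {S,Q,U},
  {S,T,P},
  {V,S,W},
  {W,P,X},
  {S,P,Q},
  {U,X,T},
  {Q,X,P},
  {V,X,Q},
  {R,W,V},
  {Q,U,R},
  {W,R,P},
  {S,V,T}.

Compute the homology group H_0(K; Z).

Order the vertices as P < Q < R < S < T < U < V < W < X. Listing each simplex with vertices in this order, K has dimension 2 with simplices:

  0-simplices (9): P, Q, R, S, T, U, V, W, X
  1-simplices (27): PQ, PR, PS, PT, PW, PX, QR, QS, QU, QV, QX, RT, RU, RV, RW, ST, SU, SV, SW, TU, TV, TX, UW, UX, VW, VX, WX
  2-simplices (18): PQS, PQX, PRT, PRW, PST, PWX, QRU, QRV, QSU, QVX, RTU, RVW, STV, SUW, SVW, TUX, TVX, UWX

so the chain groups are C_0 ≅ Z^9, C_1 ≅ Z^27, C_2 ≅ Z^18.

Boundary ∂_1: C_1 → C_0 is given by ∂[p,q] = [q] − [p]. For instance
  ∂PR = R − P.
As a 9×27 matrix over Z this has rank 8, with invariant factors (1,1,1,1,1,1,1,1).

The boundary map ∂_2: C_2 → C_1 acts by ∂[p,q,r] = [q,r] − [p,r] + [p,q]. For instance
  ∂PWX = WX − PX + PW,
  ∂STV = TV − SV + ST.
The resulting 27×18 matrix has rank 17, and its Smith normal form has invariant factors (1,1,1,1,1,1,1,1,1,1,1,1,1,1,1,1,1).

From H_k ≅ ker(∂_k) / im(∂_{k+1}) we obtain:

  H_0: rank C_0 − rank ∂_1 = 9 − 8 = 1, and the invariant factors of ∂_1 are all 1, so H_0 = Z.

(K is a triangulation of the torus T^2.)

H_0 ≅ Z.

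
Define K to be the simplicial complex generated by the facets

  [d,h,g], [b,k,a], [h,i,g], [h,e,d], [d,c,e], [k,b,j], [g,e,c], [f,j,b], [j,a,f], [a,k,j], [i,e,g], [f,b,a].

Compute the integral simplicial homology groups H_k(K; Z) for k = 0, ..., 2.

Fix the vertex order a < b < c < d < e < f < g < h < i < j < k and write every simplex with vertices in increasing order. Then dim K = 2 and the simplices of K are:

  0-simplices (11): a, b, c, d, e, f, g, h, i, j, k
  1-simplices (21): ab, af, aj, ak, bf, bj, bk, cd, ce, cg, de, dg, dh, eg, eh, ei, fj, gh, gi, hi, jk
  2-simplices (12): abf, abk, afj, ajk, bfj, bjk, cde, ceg, deh, dgh, egi, ghi

so the chain groups are C_0 ≅ Z^11, C_1 ≅ Z^21, C_2 ≅ Z^12.

∂_1: C_1 → C_0 sends each edge [p,q] (with p < q) to q − p. For instance
  ∂gh = h − g.
As a 11×21 matrix over Z this has rank 9, with invariant factors (1,1,1,1,1,1,1,1,1).

∂_2: C_2 → C_1 maps a triangle to the signed sum of its edges. For instance
  ∂deh = eh − dh + de,
  ∂cde = de − ce + cd.
The resulting 21×12 matrix has rank 11, and its Smith normal form has invariant factors (1,1,1,1,1,1,1,1,1,1,1).

Now H_k = ker ∂_k / im ∂_{k+1}, so:

  H_0: rank C_0 − rank ∂_1 = 11 − 9 = 2, and the invariant factors of ∂_1 are all 1, so H_0 = Z^2.
  H_1: rank ker ∂_1 − rank ∂_2 = (21 − 9) − 11 = 1, and the invariant factors of ∂_2 are all 1, so H_1 = Z.
  H_2: rank ker ∂_2 − rank ∂_3 = (12 − 11) − 0 = 1, and there is no ∂_3, so H_2 = Z.

As a check, the Euler characteristic is 11 − 21 + 12 = 2, which agrees with 2 − 1 + 1 = 2.

H_0 = Z^2,  H_1 = Z,  H_2 = Z.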